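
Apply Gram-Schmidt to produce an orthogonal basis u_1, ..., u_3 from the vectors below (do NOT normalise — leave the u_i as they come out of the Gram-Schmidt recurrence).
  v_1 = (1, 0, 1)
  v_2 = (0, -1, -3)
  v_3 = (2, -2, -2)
Orthogonal basis:
  u_1 = (1, 0, 1)
  u_2 = (3/2, -1, -3/2)
  u_3 = (-2/11, -6/11, 2/11)

Apply the Gram-Schmidt recurrence
  u_1 = v_1
  u_i = v_i − Σ_{j<i} ((v_i · u_j) / (u_j · u_j)) · u_j.

Step by step this gives:
  u_1 = (1, 0, 1)
  u_2 = (3/2, -1, -3/2)
  u_3 = (-2/11, -6/11, 2/11)

Orthogonality check:
  u_2 · u_1 = 0 (should be 0)
  u_3 · u_1 = 0 (should be 0)
  u_3 · u_2 = 0 (should be 0)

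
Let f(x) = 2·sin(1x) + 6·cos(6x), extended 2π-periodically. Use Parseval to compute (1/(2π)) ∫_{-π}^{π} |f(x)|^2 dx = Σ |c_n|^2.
Σ |c_n|^2 = 20

Expand |f|^2 and use orthogonality of {sin(nx), cos(mx)} on [-π, π]:
  ∫_{-π}^{π} sin(nx)^2 dx = π, ∫ cos(mx)^2 dx = π, and cross terms integrate to 0.
So ∫_{-π}^{π} f(x)^2 dx = 2^2 · π + 6^2 · π = (4 + 36)π.
Divide by 2π: (4 + 36)/2 = 20.
By Parseval, this equals Σ |c_n|^2.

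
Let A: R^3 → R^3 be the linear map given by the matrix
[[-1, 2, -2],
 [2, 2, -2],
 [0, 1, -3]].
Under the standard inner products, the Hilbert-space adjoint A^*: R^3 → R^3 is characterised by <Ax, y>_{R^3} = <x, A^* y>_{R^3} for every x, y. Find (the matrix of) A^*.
A^* = A^T =
[[-1, 2, 0],
 [2, 2, 1],
 [-2, -2, -3]]

For real matrices with standard dot products, the defining identity <Ax, y> = <x, A^* y> gives (Ax)^T y = x^T (A^*) y, i.e. x^T A^T y = x^T (A^*) y. Since this holds for all x, y, we must have A^* = A^T. Therefore
A^* =
[[-1, 2, 0],
 [2, 2, 1],
 [-2, -2, -3]].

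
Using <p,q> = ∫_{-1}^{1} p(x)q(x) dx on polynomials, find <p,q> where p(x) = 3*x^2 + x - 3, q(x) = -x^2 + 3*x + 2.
<p,q> = -26/5

Expand the product: p(x)·q(x) = -3*x^4 + 8*x^3 + 12*x^2 - 7*x - 6.
∫_{-1}^{1} of each monomial x^k gives [2/(k+1) if k even, 0 if k odd]. Integrating term-by-term (or equivalently evaluating the antiderivative F(x) = -3*x^5/5 + 2*x^4 + 4*x^3 - 7*x^2/2 - 6*x at the endpoints):
  F(1) − F(−1) = -41/10 − (11/10) = -26/5.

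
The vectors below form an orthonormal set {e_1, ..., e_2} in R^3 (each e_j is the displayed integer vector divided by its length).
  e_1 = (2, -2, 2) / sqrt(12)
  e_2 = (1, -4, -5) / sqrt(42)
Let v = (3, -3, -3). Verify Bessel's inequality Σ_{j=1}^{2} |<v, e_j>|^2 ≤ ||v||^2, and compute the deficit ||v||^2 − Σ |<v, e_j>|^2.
Σ |<v, e_j>|^2 = 171/7; ||v||^2 = 27; deficit = 18/7

Write each e_j = u_j / sqrt(<u_j, u_j>) where u_j is the displayed integer vector. Then <v, e_j> = <v, u_j> / sqrt(<u_j, u_j>), so |<v, e_j>|^2 = <v, u_j>^2 / <u_j, u_j>.
Coefficients: <v, e_1> = 6/sqrt(12), <v, e_2> = 30/sqrt(42).
Square and sum: Σ |<v, e_j>|^2 = 171/7.
Compute ||v||^2 = v·v = 27.
Deficit = 27 − 171/7 = 18/7 ≥ 0, confirming Bessel's inequality. (The deficit equals ||v − Σ <v,e_j> e_j||^2, the squared distance from v to span{e_j}.)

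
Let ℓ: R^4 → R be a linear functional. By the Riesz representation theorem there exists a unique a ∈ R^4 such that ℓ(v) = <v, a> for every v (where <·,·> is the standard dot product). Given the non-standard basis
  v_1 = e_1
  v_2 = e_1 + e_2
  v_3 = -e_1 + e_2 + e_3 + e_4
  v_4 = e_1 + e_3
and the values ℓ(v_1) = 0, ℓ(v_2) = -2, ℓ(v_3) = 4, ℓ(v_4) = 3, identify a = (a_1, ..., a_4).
a = (0, -2, 3, 3)

Write a = (a_1, ..., a_4) in the standard basis. For each basis vector v_i, ℓ(v_i) = <v_i, a> is a linear equation in the a_j's. Collect the n equations into a matrix system V a = ℓ, where row i of V is v_i (expressed in the standard basis). Since V is invertible (lower-triangular with 1s on the diagonal, up to permutation), solve by back-substitution:
  V =
[[1, 0, 0, 0],
 [1, 1, 0, 0],
 [-1, 1, 1, 1],
 [1, 0, 1, 0]]
  V a = (0, -2, 4, 3)
Solving gives a = (0, -2, 3, 3).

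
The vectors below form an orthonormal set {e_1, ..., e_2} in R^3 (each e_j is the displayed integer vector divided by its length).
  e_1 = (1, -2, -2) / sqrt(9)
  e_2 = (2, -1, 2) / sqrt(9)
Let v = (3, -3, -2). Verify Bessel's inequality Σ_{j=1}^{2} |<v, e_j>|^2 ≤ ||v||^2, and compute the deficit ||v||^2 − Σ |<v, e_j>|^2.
Σ |<v, e_j>|^2 = 194/9; ||v||^2 = 22; deficit = 4/9

Write each e_j = u_j / sqrt(<u_j, u_j>) where u_j is the displayed integer vector. Then <v, e_j> = <v, u_j> / sqrt(<u_j, u_j>), so |<v, e_j>|^2 = <v, u_j>^2 / <u_j, u_j>.
Coefficients: <v, e_1> = 13/sqrt(9), <v, e_2> = 5/sqrt(9).
Square and sum: Σ |<v, e_j>|^2 = 194/9.
Compute ||v||^2 = v·v = 22.
Deficit = 22 − 194/9 = 4/9 ≥ 0, confirming Bessel's inequality. (The deficit equals ||v − Σ <v,e_j> e_j||^2, the squared distance from v to span{e_j}.)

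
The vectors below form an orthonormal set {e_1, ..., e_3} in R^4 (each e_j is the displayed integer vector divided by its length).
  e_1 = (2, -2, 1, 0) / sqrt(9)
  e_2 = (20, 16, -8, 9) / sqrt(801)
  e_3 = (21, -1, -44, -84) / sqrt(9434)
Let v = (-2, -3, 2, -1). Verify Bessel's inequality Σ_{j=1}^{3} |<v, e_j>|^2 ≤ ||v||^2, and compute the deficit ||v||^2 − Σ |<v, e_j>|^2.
Σ |<v, e_j>|^2 = 1899/106; ||v||^2 = 18; deficit = 9/106

Write each e_j = u_j / sqrt(<u_j, u_j>) where u_j is the displayed integer vector. Then <v, e_j> = <v, u_j> / sqrt(<u_j, u_j>), so |<v, e_j>|^2 = <v, u_j>^2 / <u_j, u_j>.
Coefficients: <v, e_1> = 4/sqrt(9), <v, e_2> = -113/sqrt(801), <v, e_3> = -43/sqrt(9434).
Square and sum: Σ |<v, e_j>|^2 = 1899/106.
Compute ||v||^2 = v·v = 18.
Deficit = 18 − 1899/106 = 9/106 ≥ 0, confirming Bessel's inequality. (The deficit equals ||v − Σ <v,e_j> e_j||^2, the squared distance from v to span{e_j}.)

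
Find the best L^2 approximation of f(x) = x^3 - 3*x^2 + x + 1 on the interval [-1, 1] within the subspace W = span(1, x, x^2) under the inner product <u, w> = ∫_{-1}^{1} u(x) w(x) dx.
g(x) = -3*x^2 + 8*x/5 + 1

The best approximation g ∈ W is the orthogonal projection of f onto W. Writing g = a_0 + a_1 x + a_2 x^2, the coefficients solve the normal equations G · a = b where
  G_{ij} = <φ_i, φ_j> and b_i = <f, φ_i>, with φ_0 = 1, φ_1 = x, φ_2 = x^2.
G =
  [2, 0, 2/3]
  [0, 2/3, 0]
  [2/3, 0, 2/5],
b = (0, 16/15, -8/15).
Solving gives a_0 = 1, a_1 = 8/5, a_2 = -3, so
  g(x) = -3*x^2 + 8*x/5 + 1.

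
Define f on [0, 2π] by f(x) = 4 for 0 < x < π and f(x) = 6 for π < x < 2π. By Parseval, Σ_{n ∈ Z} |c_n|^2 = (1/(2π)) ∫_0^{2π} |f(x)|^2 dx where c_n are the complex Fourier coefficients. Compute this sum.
Σ |c_n|^2 = 26

Parseval equates the L^2 energy of f (normalised by 1/(2π)) with the ℓ^2 sum of its Fourier coefficients: (1/(2π)) ∫_0^{2π} |f|^2 = Σ |c_n|^2.
Compute the left side: (1/(2π)) [∫_0^π 4^2 dx + ∫_π^{2π} 6^2 dx] = (1/(2π)) · (16π + 36π) = (16 + 36)/2 = 26.
So Σ_{n ∈ Z} |c_n|^2 = 26.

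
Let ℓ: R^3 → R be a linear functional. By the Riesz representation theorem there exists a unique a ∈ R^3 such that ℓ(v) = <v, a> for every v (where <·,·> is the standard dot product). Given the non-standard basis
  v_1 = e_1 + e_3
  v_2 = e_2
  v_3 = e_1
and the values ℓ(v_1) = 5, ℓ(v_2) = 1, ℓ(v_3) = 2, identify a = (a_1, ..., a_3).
a = (2, 1, 3)

Write a = (a_1, ..., a_3) in the standard basis. For each basis vector v_i, ℓ(v_i) = <v_i, a> is a linear equation in the a_j's. Collect the n equations into a matrix system V a = ℓ, where row i of V is v_i (expressed in the standard basis). Since V is invertible (lower-triangular with 1s on the diagonal, up to permutation), solve by back-substitution:
  V =
[[1, 0, 1],
 [0, 1, 0],
 [1, 0, 0]]
  V a = (5, 1, 2)
Solving gives a = (2, 1, 3).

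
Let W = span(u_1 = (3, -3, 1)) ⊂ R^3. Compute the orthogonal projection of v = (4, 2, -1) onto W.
proj_W(v) = (15/19, -15/19, 5/19)

Set up U = [u_1 | ... | u_1] ∈ R^(3×1). The projector onto W = col(U) is P = U (U^T U)^(-1) U^T.
Compute U^T U =
  [19],
and U^T v = (5).
Solve U^T U · c = U^T v for the coefficients: c = (5/19). The projection is proj_W(v) = U c.
Check: (v - proj_W(v)) · u_1 = 0  (should be 0).
Result: proj_W(v) = (15/19, -15/19, 5/19).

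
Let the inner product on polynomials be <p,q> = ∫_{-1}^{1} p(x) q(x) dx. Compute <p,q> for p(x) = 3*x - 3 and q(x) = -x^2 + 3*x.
<p,q> = 8

Expand the product: p(x)·q(x) = -3*x^3 + 12*x^2 - 9*x.
∫_{-1}^{1} of each monomial x^k gives [2/(k+1) if k even, 0 if k odd]. Integrating term-by-term (or equivalently evaluating the antiderivative F(x) = -3*x^4/4 + 4*x^3 - 9*x^2/2 at the endpoints):
  F(1) − F(−1) = -5/4 − (-37/4) = 8.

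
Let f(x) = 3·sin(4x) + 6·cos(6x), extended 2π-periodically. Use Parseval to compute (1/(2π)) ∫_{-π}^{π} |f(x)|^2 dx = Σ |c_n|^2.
Σ |c_n|^2 = 45/2

Expand |f|^2 and use orthogonality of {sin(nx), cos(mx)} on [-π, π]:
  ∫_{-π}^{π} sin(nx)^2 dx = π, ∫ cos(mx)^2 dx = π, and cross terms integrate to 0.
So ∫_{-π}^{π} f(x)^2 dx = 3^2 · π + 6^2 · π = (9 + 36)π.
Divide by 2π: (9 + 36)/2 = 45/2.
By Parseval, this equals Σ |c_n|^2.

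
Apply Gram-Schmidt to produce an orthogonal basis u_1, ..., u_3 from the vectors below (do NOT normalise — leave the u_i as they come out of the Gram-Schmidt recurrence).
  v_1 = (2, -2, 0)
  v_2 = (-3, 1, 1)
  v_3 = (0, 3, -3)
Orthogonal basis:
  u_1 = (2, -2, 0)
  u_2 = (-1, -1, 1)
  u_3 = (-1/2, -1/2, -1)

Apply the Gram-Schmidt recurrence
  u_1 = v_1
  u_i = v_i − Σ_{j<i} ((v_i · u_j) / (u_j · u_j)) · u_j.

Step by step this gives:
  u_1 = (2, -2, 0)
  u_2 = (-1, -1, 1)
  u_3 = (-1/2, -1/2, -1)

Orthogonality check:
  u_2 · u_1 = 0 (should be 0)
  u_3 · u_1 = 0 (should be 0)
  u_3 · u_2 = 0 (should be 0)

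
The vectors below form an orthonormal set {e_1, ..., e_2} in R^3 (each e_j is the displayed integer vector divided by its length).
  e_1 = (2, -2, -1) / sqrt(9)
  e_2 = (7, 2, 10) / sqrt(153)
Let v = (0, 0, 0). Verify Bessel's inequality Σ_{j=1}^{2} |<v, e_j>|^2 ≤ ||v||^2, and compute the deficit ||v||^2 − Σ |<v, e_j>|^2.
Σ |<v, e_j>|^2 = 0; ||v||^2 = 0; deficit = 0

Write each e_j = u_j / sqrt(<u_j, u_j>) where u_j is the displayed integer vector. Then <v, e_j> = <v, u_j> / sqrt(<u_j, u_j>), so |<v, e_j>|^2 = <v, u_j>^2 / <u_j, u_j>.
Coefficients: <v, e_1> = 0/sqrt(9), <v, e_2> = 0/sqrt(153).
Square and sum: Σ |<v, e_j>|^2 = 0.
Compute ||v||^2 = v·v = 0.
Deficit = 0 − 0 = 0 ≥ 0, confirming Bessel's inequality. (The deficit equals ||v − Σ <v,e_j> e_j||^2, the squared distance from v to span{e_j}.)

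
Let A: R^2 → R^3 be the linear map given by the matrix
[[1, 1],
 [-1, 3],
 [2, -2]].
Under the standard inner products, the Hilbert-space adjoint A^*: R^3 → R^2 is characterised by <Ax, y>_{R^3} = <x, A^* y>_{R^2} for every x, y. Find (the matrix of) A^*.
A^* = A^T =
[[1, -1, 2],
 [1, 3, -2]]

For real matrices with standard dot products, the defining identity <Ax, y> = <x, A^* y> gives (Ax)^T y = x^T (A^*) y, i.e. x^T A^T y = x^T (A^*) y. Since this holds for all x, y, we must have A^* = A^T. Therefore
A^* =
[[1, -1, 2],
 [1, 3, -2]].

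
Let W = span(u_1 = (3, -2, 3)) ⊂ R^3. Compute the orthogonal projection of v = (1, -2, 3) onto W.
proj_W(v) = (24/11, -16/11, 24/11)

Set up U = [u_1 | ... | u_1] ∈ R^(3×1). The projector onto W = col(U) is P = U (U^T U)^(-1) U^T.
Compute U^T U =
  [22],
and U^T v = (16).
Solve U^T U · c = U^T v for the coefficients: c = (8/11). The projection is proj_W(v) = U c.
Check: (v - proj_W(v)) · u_1 = 0  (should be 0).
Result: proj_W(v) = (24/11, -16/11, 24/11).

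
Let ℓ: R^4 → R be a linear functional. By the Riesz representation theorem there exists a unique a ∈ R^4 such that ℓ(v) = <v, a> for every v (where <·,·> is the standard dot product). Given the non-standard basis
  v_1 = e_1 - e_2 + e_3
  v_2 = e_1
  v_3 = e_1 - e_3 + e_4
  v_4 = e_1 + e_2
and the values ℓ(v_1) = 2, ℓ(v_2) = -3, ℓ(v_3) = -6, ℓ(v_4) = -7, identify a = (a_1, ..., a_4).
a = (-3, -4, 1, -2)

Write a = (a_1, ..., a_4) in the standard basis. For each basis vector v_i, ℓ(v_i) = <v_i, a> is a linear equation in the a_j's. Collect the n equations into a matrix system V a = ℓ, where row i of V is v_i (expressed in the standard basis). Since V is invertible (lower-triangular with 1s on the diagonal, up to permutation), solve by back-substitution:
  V =
[[1, -1, 1, 0],
 [1, 0, 0, 0],
 [1, 0, -1, 1],
 [1, 1, 0, 0]]
  V a = (2, -3, -6, -7)
Solving gives a = (-3, -4, 1, -2).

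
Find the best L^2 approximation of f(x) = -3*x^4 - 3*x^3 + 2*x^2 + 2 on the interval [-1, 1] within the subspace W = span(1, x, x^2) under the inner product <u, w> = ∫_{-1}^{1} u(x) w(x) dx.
g(x) = -4*x^2/7 - 9*x/5 + 79/35

The best approximation g ∈ W is the orthogonal projection of f onto W. Writing g = a_0 + a_1 x + a_2 x^2, the coefficients solve the normal equations G · a = b where
  G_{ij} = <φ_i, φ_j> and b_i = <f, φ_i>, with φ_0 = 1, φ_1 = x, φ_2 = x^2.
G =
  [2, 0, 2/3]
  [0, 2/3, 0]
  [2/3, 0, 2/5],
b = (62/15, -6/5, 134/105).
Solving gives a_0 = 79/35, a_1 = -9/5, a_2 = -4/7, so
  g(x) = -4*x^2/7 - 9*x/5 + 79/35.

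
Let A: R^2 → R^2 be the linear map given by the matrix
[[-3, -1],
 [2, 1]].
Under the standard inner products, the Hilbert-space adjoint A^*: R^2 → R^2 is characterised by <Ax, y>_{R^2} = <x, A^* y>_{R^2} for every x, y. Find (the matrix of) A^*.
A^* = A^T =
[[-3, 2],
 [-1, 1]]

For real matrices with standard dot products, the defining identity <Ax, y> = <x, A^* y> gives (Ax)^T y = x^T (A^*) y, i.e. x^T A^T y = x^T (A^*) y. Since this holds for all x, y, we must have A^* = A^T. Therefore
A^* =
[[-3, 2],
 [-1, 1]].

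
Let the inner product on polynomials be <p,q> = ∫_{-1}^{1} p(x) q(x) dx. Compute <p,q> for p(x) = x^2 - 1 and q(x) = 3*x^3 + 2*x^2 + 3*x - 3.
<p,q> = 52/15

Expand the product: p(x)·q(x) = 3*x^5 + 2*x^4 - 5*x^2 - 3*x + 3.
∫_{-1}^{1} of each monomial x^k gives [2/(k+1) if k even, 0 if k odd]. Integrating term-by-term (or equivalently evaluating the antiderivative F(x) = x^6/2 + 2*x^5/5 - 5*x^3/3 - 3*x^2/2 + 3*x at the endpoints):
  F(1) − F(−1) = 11/15 − (-41/15) = 52/15.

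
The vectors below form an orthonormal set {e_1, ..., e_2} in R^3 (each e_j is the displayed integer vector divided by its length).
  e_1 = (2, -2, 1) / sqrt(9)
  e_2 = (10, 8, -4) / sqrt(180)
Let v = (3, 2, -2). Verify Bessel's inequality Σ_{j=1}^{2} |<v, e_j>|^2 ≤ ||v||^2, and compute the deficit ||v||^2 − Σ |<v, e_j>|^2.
Σ |<v, e_j>|^2 = 81/5; ||v||^2 = 17; deficit = 4/5

Write each e_j = u_j / sqrt(<u_j, u_j>) where u_j is the displayed integer vector. Then <v, e_j> = <v, u_j> / sqrt(<u_j, u_j>), so |<v, e_j>|^2 = <v, u_j>^2 / <u_j, u_j>.
Coefficients: <v, e_1> = 0/sqrt(9), <v, e_2> = 54/sqrt(180).
Square and sum: Σ |<v, e_j>|^2 = 81/5.
Compute ||v||^2 = v·v = 17.
Deficit = 17 − 81/5 = 4/5 ≥ 0, confirming Bessel's inequality. (The deficit equals ||v − Σ <v,e_j> e_j||^2, the squared distance from v to span{e_j}.)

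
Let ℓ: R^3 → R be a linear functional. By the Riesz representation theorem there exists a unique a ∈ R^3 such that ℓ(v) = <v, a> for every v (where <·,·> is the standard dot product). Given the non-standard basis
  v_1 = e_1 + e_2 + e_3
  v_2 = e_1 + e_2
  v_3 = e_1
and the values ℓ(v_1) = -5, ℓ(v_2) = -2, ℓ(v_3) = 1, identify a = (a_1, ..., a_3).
a = (1, -3, -3)

Write a = (a_1, ..., a_3) in the standard basis. For each basis vector v_i, ℓ(v_i) = <v_i, a> is a linear equation in the a_j's. Collect the n equations into a matrix system V a = ℓ, where row i of V is v_i (expressed in the standard basis). Since V is invertible (lower-triangular with 1s on the diagonal, up to permutation), solve by back-substitution:
  V =
[[1, 1, 1],
 [1, 1, 0],
 [1, 0, 0]]
  V a = (-5, -2, 1)
Solving gives a = (1, -3, -3).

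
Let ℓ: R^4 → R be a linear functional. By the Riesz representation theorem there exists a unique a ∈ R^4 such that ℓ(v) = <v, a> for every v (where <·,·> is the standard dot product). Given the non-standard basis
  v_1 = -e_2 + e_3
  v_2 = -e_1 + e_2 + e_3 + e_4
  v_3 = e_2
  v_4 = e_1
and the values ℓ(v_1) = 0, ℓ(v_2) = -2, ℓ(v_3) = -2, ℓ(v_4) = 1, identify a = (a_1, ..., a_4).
a = (1, -2, -2, 3)

Write a = (a_1, ..., a_4) in the standard basis. For each basis vector v_i, ℓ(v_i) = <v_i, a> is a linear equation in the a_j's. Collect the n equations into a matrix system V a = ℓ, where row i of V is v_i (expressed in the standard basis). Since V is invertible (lower-triangular with 1s on the diagonal, up to permutation), solve by back-substitution:
  V =
[[0, -1, 1, 0],
 [-1, 1, 1, 1],
 [0, 1, 0, 0],
 [1, 0, 0, 0]]
  V a = (0, -2, -2, 1)
Solving gives a = (1, -2, -2, 3).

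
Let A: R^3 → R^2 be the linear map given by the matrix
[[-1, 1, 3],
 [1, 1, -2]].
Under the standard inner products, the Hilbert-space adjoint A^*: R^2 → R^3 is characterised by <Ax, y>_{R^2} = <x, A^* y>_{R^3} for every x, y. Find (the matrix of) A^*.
A^* = A^T =
[[-1, 1],
 [1, 1],
 [3, -2]]

For real matrices with standard dot products, the defining identity <Ax, y> = <x, A^* y> gives (Ax)^T y = x^T (A^*) y, i.e. x^T A^T y = x^T (A^*) y. Since this holds for all x, y, we must have A^* = A^T. Therefore
A^* =
[[-1, 1],
 [1, 1],
 [3, -2]].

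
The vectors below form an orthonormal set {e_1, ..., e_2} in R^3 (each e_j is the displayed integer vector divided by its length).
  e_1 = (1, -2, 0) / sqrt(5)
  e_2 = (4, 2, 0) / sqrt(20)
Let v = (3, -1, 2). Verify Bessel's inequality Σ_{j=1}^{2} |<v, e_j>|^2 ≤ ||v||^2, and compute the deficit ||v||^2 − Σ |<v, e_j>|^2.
Σ |<v, e_j>|^2 = 10; ||v||^2 = 14; deficit = 4

Write each e_j = u_j / sqrt(<u_j, u_j>) where u_j is the displayed integer vector. Then <v, e_j> = <v, u_j> / sqrt(<u_j, u_j>), so |<v, e_j>|^2 = <v, u_j>^2 / <u_j, u_j>.
Coefficients: <v, e_1> = 5/sqrt(5), <v, e_2> = 10/sqrt(20).
Square and sum: Σ |<v, e_j>|^2 = 10.
Compute ||v||^2 = v·v = 14.
Deficit = 14 − 10 = 4 ≥ 0, confirming Bessel's inequality. (The deficit equals ||v − Σ <v,e_j> e_j||^2, the squared distance from v to span{e_j}.)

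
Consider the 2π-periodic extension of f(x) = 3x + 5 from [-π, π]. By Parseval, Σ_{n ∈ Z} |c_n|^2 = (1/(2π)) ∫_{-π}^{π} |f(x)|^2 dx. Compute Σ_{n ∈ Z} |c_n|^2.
Σ |c_n|^2 = 3π^2 + 25

Expand and integrate term by term over [-π, π]:
  ∫ (3x)^2 dx = 9·(2π^3/3); ∫ 2·3·(5)·x dx = 0 (odd integrand); ∫ 5^2 dx = 25·2π.
So (1/(2π)) ∫_{-π}^{π} (3x + 5)^2 dx = 9π^2/3 + 25 = 3π^2 + 25.
Parseval ⇒ Σ |c_n|^2 = 3π^2 + 25.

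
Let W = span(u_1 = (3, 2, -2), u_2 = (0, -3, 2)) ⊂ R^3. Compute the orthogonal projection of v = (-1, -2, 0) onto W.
proj_W(v) = (-93/121, -158/121, 126/121)

Set up U = [u_1 | ... | u_2] ∈ R^(3×2). The projector onto W = col(U) is P = U (U^T U)^(-1) U^T.
Compute U^T U =
  [17, -10]
  [-10, 13],
and U^T v = (-7, 6).
Solve U^T U · c = U^T v for the coefficients: c = (-31/121, 32/121). The projection is proj_W(v) = U c.
Check: (v - proj_W(v)) · u_1 = 0  (should be 0).
Check: (v - proj_W(v)) · u_2 = 0  (should be 0).
Result: proj_W(v) = (-93/121, -158/121, 126/121).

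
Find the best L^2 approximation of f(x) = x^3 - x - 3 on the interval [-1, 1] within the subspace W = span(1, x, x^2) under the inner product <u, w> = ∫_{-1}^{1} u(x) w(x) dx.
g(x) = -2*x/5 - 3

The best approximation g ∈ W is the orthogonal projection of f onto W. Writing g = a_0 + a_1 x + a_2 x^2, the coefficients solve the normal equations G · a = b where
  G_{ij} = <φ_i, φ_j> and b_i = <f, φ_i>, with φ_0 = 1, φ_1 = x, φ_2 = x^2.
G =
  [2, 0, 2/3]
  [0, 2/3, 0]
  [2/3, 0, 2/5],
b = (-6, -4/15, -2).
Solving gives a_0 = -3, a_1 = -2/5, a_2 = 0, so
  g(x) = -2*x/5 - 3.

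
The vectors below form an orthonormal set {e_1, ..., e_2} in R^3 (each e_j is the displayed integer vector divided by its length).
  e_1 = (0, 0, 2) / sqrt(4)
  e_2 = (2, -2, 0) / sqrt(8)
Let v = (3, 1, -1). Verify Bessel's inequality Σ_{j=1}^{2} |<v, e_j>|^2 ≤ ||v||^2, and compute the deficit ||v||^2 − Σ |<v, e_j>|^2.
Σ |<v, e_j>|^2 = 3; ||v||^2 = 11; deficit = 8

Write each e_j = u_j / sqrt(<u_j, u_j>) where u_j is the displayed integer vector. Then <v, e_j> = <v, u_j> / sqrt(<u_j, u_j>), so |<v, e_j>|^2 = <v, u_j>^2 / <u_j, u_j>.
Coefficients: <v, e_1> = -2/sqrt(4), <v, e_2> = 4/sqrt(8).
Square and sum: Σ |<v, e_j>|^2 = 3.
Compute ||v||^2 = v·v = 11.
Deficit = 11 − 3 = 8 ≥ 0, confirming Bessel's inequality. (The deficit equals ||v − Σ <v,e_j> e_j||^2, the squared distance from v to span{e_j}.)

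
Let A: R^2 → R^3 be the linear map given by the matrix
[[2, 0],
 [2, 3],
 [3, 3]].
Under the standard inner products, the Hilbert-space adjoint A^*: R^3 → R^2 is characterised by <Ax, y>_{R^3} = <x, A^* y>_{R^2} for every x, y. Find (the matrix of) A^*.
A^* = A^T =
[[2, 2, 3],
 [0, 3, 3]]

For real matrices with standard dot products, the defining identity <Ax, y> = <x, A^* y> gives (Ax)^T y = x^T (A^*) y, i.e. x^T A^T y = x^T (A^*) y. Since this holds for all x, y, we must have A^* = A^T. Therefore
A^* =
[[2, 2, 3],
 [0, 3, 3]].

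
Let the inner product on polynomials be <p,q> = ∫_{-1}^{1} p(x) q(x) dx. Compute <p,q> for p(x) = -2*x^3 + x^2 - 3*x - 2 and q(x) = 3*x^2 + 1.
<p,q> = -92/15

Expand the product: p(x)·q(x) = -6*x^5 + 3*x^4 - 11*x^3 - 5*x^2 - 3*x - 2.
∫_{-1}^{1} of each monomial x^k gives [2/(k+1) if k even, 0 if k odd]. Integrating term-by-term (or equivalently evaluating the antiderivative F(x) = -x^6 + 3*x^5/5 - 11*x^4/4 - 5*x^3/3 - 3*x^2/2 - 2*x at the endpoints):
  F(1) − F(−1) = -499/60 − (-131/60) = -92/15.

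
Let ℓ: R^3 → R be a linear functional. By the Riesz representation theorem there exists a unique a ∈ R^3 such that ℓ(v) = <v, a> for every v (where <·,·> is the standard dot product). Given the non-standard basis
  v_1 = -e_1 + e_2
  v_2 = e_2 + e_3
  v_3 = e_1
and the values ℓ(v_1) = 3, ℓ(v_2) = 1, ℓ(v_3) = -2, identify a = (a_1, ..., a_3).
a = (-2, 1, 0)

Write a = (a_1, ..., a_3) in the standard basis. For each basis vector v_i, ℓ(v_i) = <v_i, a> is a linear equation in the a_j's. Collect the n equations into a matrix system V a = ℓ, where row i of V is v_i (expressed in the standard basis). Since V is invertible (lower-triangular with 1s on the diagonal, up to permutation), solve by back-substitution:
  V =
[[-1, 1, 0],
 [0, 1, 1],
 [1, 0, 0]]
  V a = (3, 1, -2)
Solving gives a = (-2, 1, 0).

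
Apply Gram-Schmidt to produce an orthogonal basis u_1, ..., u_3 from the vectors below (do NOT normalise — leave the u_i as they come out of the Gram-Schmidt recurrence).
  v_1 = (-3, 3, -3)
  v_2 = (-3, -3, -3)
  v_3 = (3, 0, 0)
Orthogonal basis:
  u_1 = (-3, 3, -3)
  u_2 = (-2, -4, -2)
  u_3 = (3/2, 0, -3/2)

Apply the Gram-Schmidt recurrence
  u_1 = v_1
  u_i = v_i − Σ_{j<i} ((v_i · u_j) / (u_j · u_j)) · u_j.

Step by step this gives:
  u_1 = (-3, 3, -3)
  u_2 = (-2, -4, -2)
  u_3 = (3/2, 0, -3/2)

Orthogonality check:
  u_2 · u_1 = 0 (should be 0)
  u_3 · u_1 = 0 (should be 0)
  u_3 · u_2 = 0 (should be 0)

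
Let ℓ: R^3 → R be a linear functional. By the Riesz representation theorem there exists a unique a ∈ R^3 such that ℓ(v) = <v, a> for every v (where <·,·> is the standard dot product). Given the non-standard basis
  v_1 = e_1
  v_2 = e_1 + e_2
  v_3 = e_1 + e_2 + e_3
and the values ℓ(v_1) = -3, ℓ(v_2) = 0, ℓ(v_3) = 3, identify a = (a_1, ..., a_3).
a = (-3, 3, 3)

Write a = (a_1, ..., a_3) in the standard basis. For each basis vector v_i, ℓ(v_i) = <v_i, a> is a linear equation in the a_j's. Collect the n equations into a matrix system V a = ℓ, where row i of V is v_i (expressed in the standard basis). Since V is invertible (lower-triangular with 1s on the diagonal, up to permutation), solve by back-substitution:
  V =
[[1, 0, 0],
 [1, 1, 0],
 [1, 1, 1]]
  V a = (-3, 0, 3)
Solving gives a = (-3, 3, 3).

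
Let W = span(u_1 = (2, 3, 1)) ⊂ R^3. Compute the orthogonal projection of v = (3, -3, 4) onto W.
proj_W(v) = (1/7, 3/14, 1/14)

Set up U = [u_1 | ... | u_1] ∈ R^(3×1). The projector onto W = col(U) is P = U (U^T U)^(-1) U^T.
Compute U^T U =
  [14],
and U^T v = (1).
Solve U^T U · c = U^T v for the coefficients: c = (1/14). The projection is proj_W(v) = U c.
Check: (v - proj_W(v)) · u_1 = 0  (should be 0).
Result: proj_W(v) = (1/7, 3/14, 1/14).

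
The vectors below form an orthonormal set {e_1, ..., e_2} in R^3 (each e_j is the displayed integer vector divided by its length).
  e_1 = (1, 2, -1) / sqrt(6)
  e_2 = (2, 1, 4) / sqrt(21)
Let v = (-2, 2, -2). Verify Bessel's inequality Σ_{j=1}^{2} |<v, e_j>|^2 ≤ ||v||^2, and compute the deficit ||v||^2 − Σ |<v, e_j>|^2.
Σ |<v, e_j>|^2 = 52/7; ||v||^2 = 12; deficit = 32/7

Write each e_j = u_j / sqrt(<u_j, u_j>) where u_j is the displayed integer vector. Then <v, e_j> = <v, u_j> / sqrt(<u_j, u_j>), so |<v, e_j>|^2 = <v, u_j>^2 / <u_j, u_j>.
Coefficients: <v, e_1> = 4/sqrt(6), <v, e_2> = -10/sqrt(21).
Square and sum: Σ |<v, e_j>|^2 = 52/7.
Compute ||v||^2 = v·v = 12.
Deficit = 12 − 52/7 = 32/7 ≥ 0, confirming Bessel's inequality. (The deficit equals ||v − Σ <v,e_j> e_j||^2, the squared distance from v to span{e_j}.)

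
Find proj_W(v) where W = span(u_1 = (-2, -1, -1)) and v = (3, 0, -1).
proj_W(v) = (5/3, 5/6, 5/6)

Set up U = [u_1 | ... | u_1] ∈ R^(3×1). The projector onto W = col(U) is P = U (U^T U)^(-1) U^T.
Compute U^T U =
  [6],
and U^T v = (-5).
Solve U^T U · c = U^T v for the coefficients: c = (-5/6). The projection is proj_W(v) = U c.
Check: (v - proj_W(v)) · u_1 = 0  (should be 0).
Result: proj_W(v) = (5/3, 5/6, 5/6).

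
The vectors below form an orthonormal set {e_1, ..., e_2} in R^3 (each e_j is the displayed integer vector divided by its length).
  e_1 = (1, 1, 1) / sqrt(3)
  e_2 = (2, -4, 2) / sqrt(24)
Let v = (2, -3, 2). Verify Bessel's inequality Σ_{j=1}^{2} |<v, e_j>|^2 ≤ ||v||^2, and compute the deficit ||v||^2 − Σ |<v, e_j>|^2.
Σ |<v, e_j>|^2 = 17; ||v||^2 = 17; deficit = 0

Write each e_j = u_j / sqrt(<u_j, u_j>) where u_j is the displayed integer vector. Then <v, e_j> = <v, u_j> / sqrt(<u_j, u_j>), so |<v, e_j>|^2 = <v, u_j>^2 / <u_j, u_j>.
Coefficients: <v, e_1> = 1/sqrt(3), <v, e_2> = 20/sqrt(24).
Square and sum: Σ |<v, e_j>|^2 = 17.
Compute ||v||^2 = v·v = 17.
Deficit = 17 − 17 = 0 ≥ 0, confirming Bessel's inequality. (The deficit equals ||v − Σ <v,e_j> e_j||^2, the squared distance from v to span{e_j}.)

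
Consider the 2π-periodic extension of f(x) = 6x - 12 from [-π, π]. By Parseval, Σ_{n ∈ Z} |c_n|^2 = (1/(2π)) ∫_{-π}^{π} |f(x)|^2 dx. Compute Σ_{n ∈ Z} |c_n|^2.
Σ |c_n|^2 = 12π^2 + 144

Expand and integrate term by term over [-π, π]:
  ∫ (6x)^2 dx = 36·(2π^3/3); ∫ 2·6·(-12)·x dx = 0 (odd integrand); ∫ (-12)^2 dx = 144·2π.
So (1/(2π)) ∫_{-π}^{π} (6x - 12)^2 dx = 36π^2/3 + 144 = 12π^2 + 144.
Parseval ⇒ Σ |c_n|^2 = 12π^2 + 144.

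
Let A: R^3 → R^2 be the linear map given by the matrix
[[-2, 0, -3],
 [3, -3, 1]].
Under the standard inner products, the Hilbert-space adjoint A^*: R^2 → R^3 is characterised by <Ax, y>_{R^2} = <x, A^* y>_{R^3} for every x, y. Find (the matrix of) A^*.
A^* = A^T =
[[-2, 3],
 [0, -3],
 [-3, 1]]

For real matrices with standard dot products, the defining identity <Ax, y> = <x, A^* y> gives (Ax)^T y = x^T (A^*) y, i.e. x^T A^T y = x^T (A^*) y. Since this holds for all x, y, we must have A^* = A^T. Therefore
A^* =
[[-2, 3],
 [0, -3],
 [-3, 1]].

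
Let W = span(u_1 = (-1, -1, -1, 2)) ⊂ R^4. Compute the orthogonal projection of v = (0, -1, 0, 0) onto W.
proj_W(v) = (-1/7, -1/7, -1/7, 2/7)

Set up U = [u_1 | ... | u_1] ∈ R^(4×1). The projector onto W = col(U) is P = U (U^T U)^(-1) U^T.
Compute U^T U =
  [7],
and U^T v = (1).
Solve U^T U · c = U^T v for the coefficients: c = (1/7). The projection is proj_W(v) = U c.
Check: (v - proj_W(v)) · u_1 = 0  (should be 0).
Result: proj_W(v) = (-1/7, -1/7, -1/7, 2/7).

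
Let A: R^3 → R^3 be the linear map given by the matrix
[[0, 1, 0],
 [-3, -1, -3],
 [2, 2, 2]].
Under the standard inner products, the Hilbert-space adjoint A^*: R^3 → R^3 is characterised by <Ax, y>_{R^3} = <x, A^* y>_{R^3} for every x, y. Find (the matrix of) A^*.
A^* = A^T =
[[0, -3, 2],
 [1, -1, 2],
 [0, -3, 2]]

For real matrices with standard dot products, the defining identity <Ax, y> = <x, A^* y> gives (Ax)^T y = x^T (A^*) y, i.e. x^T A^T y = x^T (A^*) y. Since this holds for all x, y, we must have A^* = A^T. Therefore
A^* =
[[0, -3, 2],
 [1, -1, 2],
 [0, -3, 2]].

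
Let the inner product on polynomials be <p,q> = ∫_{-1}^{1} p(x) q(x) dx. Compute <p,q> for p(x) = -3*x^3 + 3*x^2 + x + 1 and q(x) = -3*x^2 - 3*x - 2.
<p,q> = -12

Expand the product: p(x)·q(x) = 9*x^5 - 6*x^3 - 12*x^2 - 5*x - 2.
∫_{-1}^{1} of each monomial x^k gives [2/(k+1) if k even, 0 if k odd]. Integrating term-by-term (or equivalently evaluating the antiderivative F(x) = 3*x^6/2 - 3*x^4/2 - 4*x^3 - 5*x^2/2 - 2*x at the endpoints):
  F(1) − F(−1) = -17/2 − (7/2) = -12.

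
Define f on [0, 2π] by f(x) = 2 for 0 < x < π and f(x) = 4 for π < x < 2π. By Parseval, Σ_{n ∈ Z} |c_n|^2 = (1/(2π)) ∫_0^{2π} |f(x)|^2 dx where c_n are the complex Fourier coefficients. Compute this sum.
Σ |c_n|^2 = 10

Parseval equates the L^2 energy of f (normalised by 1/(2π)) with the ℓ^2 sum of its Fourier coefficients: (1/(2π)) ∫_0^{2π} |f|^2 = Σ |c_n|^2.
Compute the left side: (1/(2π)) [∫_0^π 2^2 dx + ∫_π^{2π} 4^2 dx] = (1/(2π)) · (4π + 16π) = (4 + 16)/2 = 10.
So Σ_{n ∈ Z} |c_n|^2 = 10.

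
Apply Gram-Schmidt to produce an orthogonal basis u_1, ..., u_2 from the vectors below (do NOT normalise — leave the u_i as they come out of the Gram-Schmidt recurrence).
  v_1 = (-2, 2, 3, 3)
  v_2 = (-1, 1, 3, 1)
Orthogonal basis:
  u_1 = (-2, 2, 3, 3)
  u_2 = (3/13, -3/13, 15/13, -11/13)

Apply the Gram-Schmidt recurrence
  u_1 = v_1
  u_i = v_i − Σ_{j<i} ((v_i · u_j) / (u_j · u_j)) · u_j.

Step by step this gives:
  u_1 = (-2, 2, 3, 3)
  u_2 = (3/13, -3/13, 15/13, -11/13)

Orthogonality check:
  u_2 · u_1 = 0 (should be 0)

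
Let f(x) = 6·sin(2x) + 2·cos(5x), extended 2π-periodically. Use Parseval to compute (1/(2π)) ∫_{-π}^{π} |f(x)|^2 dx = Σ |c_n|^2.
Σ |c_n|^2 = 20

Expand |f|^2 and use orthogonality of {sin(nx), cos(mx)} on [-π, π]:
  ∫_{-π}^{π} sin(nx)^2 dx = π, ∫ cos(mx)^2 dx = π, and cross terms integrate to 0.
So ∫_{-π}^{π} f(x)^2 dx = 6^2 · π + 2^2 · π = (36 + 4)π.
Divide by 2π: (36 + 4)/2 = 20.
By Parseval, this equals Σ |c_n|^2.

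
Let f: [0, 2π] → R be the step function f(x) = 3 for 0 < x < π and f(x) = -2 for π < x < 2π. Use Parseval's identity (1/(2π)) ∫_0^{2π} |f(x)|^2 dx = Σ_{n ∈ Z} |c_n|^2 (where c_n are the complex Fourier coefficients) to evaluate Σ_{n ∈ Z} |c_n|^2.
Σ |c_n|^2 = 13/2

Parseval equates the L^2 energy of f (normalised by 1/(2π)) with the ℓ^2 sum of its Fourier coefficients: (1/(2π)) ∫_0^{2π} |f|^2 = Σ |c_n|^2.
Compute the left side: (1/(2π)) [∫_0^π 3^2 dx + ∫_π^{2π} (-2)^2 dx] = (1/(2π)) · (9π + 4π) = (9 + 4)/2 = 13/2.
So Σ_{n ∈ Z} |c_n|^2 = 13/2.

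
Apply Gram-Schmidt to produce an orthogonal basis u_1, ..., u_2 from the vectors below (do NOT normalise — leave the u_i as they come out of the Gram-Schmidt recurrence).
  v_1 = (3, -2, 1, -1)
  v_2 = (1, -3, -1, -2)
Orthogonal basis:
  u_1 = (3, -2, 1, -1)
  u_2 = (-1, -5/3, -5/3, -4/3)

Apply the Gram-Schmidt recurrence
  u_1 = v_1
  u_i = v_i − Σ_{j<i} ((v_i · u_j) / (u_j · u_j)) · u_j.

Step by step this gives:
  u_1 = (3, -2, 1, -1)
  u_2 = (-1, -5/3, -5/3, -4/3)

Orthogonality check:
  u_2 · u_1 = 0 (should be 0)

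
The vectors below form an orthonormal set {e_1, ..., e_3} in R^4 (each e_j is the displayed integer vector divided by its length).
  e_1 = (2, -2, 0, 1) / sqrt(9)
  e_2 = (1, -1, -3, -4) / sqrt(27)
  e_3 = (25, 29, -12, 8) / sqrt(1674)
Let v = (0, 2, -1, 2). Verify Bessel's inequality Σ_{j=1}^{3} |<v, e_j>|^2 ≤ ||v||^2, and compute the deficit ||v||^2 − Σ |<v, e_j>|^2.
Σ |<v, e_j>|^2 = 207/31; ||v||^2 = 9; deficit = 72/31

Write each e_j = u_j / sqrt(<u_j, u_j>) where u_j is the displayed integer vector. Then <v, e_j> = <v, u_j> / sqrt(<u_j, u_j>), so |<v, e_j>|^2 = <v, u_j>^2 / <u_j, u_j>.
Coefficients: <v, e_1> = -2/sqrt(9), <v, e_2> = -7/sqrt(27), <v, e_3> = 86/sqrt(1674).
Square and sum: Σ |<v, e_j>|^2 = 207/31.
Compute ||v||^2 = v·v = 9.
Deficit = 9 − 207/31 = 72/31 ≥ 0, confirming Bessel's inequality. (The deficit equals ||v − Σ <v,e_j> e_j||^2, the squared distance from v to span{e_j}.)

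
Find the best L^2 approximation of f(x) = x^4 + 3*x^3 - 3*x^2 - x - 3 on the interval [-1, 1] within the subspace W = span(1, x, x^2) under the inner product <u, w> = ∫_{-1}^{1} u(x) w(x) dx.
g(x) = -15*x^2/7 + 4*x/5 - 108/35

The best approximation g ∈ W is the orthogonal projection of f onto W. Writing g = a_0 + a_1 x + a_2 x^2, the coefficients solve the normal equations G · a = b where
  G_{ij} = <φ_i, φ_j> and b_i = <f, φ_i>, with φ_0 = 1, φ_1 = x, φ_2 = x^2.
G =
  [2, 0, 2/3]
  [0, 2/3, 0]
  [2/3, 0, 2/5],
b = (-38/5, 8/15, -102/35).
Solving gives a_0 = -108/35, a_1 = 4/5, a_2 = -15/7, so
  g(x) = -15*x^2/7 + 4*x/5 - 108/35.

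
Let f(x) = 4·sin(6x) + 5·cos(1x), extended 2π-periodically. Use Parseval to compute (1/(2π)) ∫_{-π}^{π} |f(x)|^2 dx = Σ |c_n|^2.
Σ |c_n|^2 = 41/2

Expand |f|^2 and use orthogonality of {sin(nx), cos(mx)} on [-π, π]:
  ∫_{-π}^{π} sin(nx)^2 dx = π, ∫ cos(mx)^2 dx = π, and cross terms integrate to 0.
So ∫_{-π}^{π} f(x)^2 dx = 4^2 · π + 5^2 · π = (16 + 25)π.
Divide by 2π: (16 + 25)/2 = 41/2.
By Parseval, this equals Σ |c_n|^2.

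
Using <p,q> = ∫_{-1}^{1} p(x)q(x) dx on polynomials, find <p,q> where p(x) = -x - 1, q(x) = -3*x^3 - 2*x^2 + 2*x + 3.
<p,q> = -24/5

Expand the product: p(x)·q(x) = 3*x^4 + 5*x^3 - 5*x - 3.
∫_{-1}^{1} of each monomial x^k gives [2/(k+1) if k even, 0 if k odd]. Integrating term-by-term (or equivalently evaluating the antiderivative F(x) = 3*x^5/5 + 5*x^4/4 - 5*x^2/2 - 3*x at the endpoints):
  F(1) − F(−1) = -73/20 − (23/20) = -24/5.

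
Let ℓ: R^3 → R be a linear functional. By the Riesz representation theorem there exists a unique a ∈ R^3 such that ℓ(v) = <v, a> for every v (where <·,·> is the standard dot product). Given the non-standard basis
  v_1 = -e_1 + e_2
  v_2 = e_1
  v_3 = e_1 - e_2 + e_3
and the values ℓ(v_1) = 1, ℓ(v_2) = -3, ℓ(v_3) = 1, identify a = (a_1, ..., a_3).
a = (-3, -2, 2)

Write a = (a_1, ..., a_3) in the standard basis. For each basis vector v_i, ℓ(v_i) = <v_i, a> is a linear equation in the a_j's. Collect the n equations into a matrix system V a = ℓ, where row i of V is v_i (expressed in the standard basis). Since V is invertible (lower-triangular with 1s on the diagonal, up to permutation), solve by back-substitution:
  V =
[[-1, 1, 0],
 [1, 0, 0],
 [1, -1, 1]]
  V a = (1, -3, 1)
Solving gives a = (-3, -2, 2).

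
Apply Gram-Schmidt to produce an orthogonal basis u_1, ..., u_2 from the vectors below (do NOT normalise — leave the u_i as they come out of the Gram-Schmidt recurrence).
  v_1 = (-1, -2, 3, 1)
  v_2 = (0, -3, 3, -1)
Orthogonal basis:
  u_1 = (-1, -2, 3, 1)
  u_2 = (14/15, -17/15, 1/5, -29/15)

Apply the Gram-Schmidt recurrence
  u_1 = v_1
  u_i = v_i − Σ_{j<i} ((v_i · u_j) / (u_j · u_j)) · u_j.

Step by step this gives:
  u_1 = (-1, -2, 3, 1)
  u_2 = (14/15, -17/15, 1/5, -29/15)

Orthogonality check:
  u_2 · u_1 = 0 (should be 0)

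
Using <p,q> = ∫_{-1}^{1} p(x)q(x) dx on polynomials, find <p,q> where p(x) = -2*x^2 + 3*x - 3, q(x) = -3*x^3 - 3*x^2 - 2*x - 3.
<p,q> = 114/5

Expand the product: p(x)·q(x) = 6*x^5 - 3*x^4 + 4*x^3 + 9*x^2 - 3*x + 9.
∫_{-1}^{1} of each monomial x^k gives [2/(k+1) if k even, 0 if k odd]. Integrating term-by-term (or equivalently evaluating the antiderivative F(x) = x^6 - 3*x^5/5 + x^4 + 3*x^3 - 3*x^2/2 + 9*x at the endpoints):
  F(1) − F(−1) = 119/10 − (-109/10) = 114/5.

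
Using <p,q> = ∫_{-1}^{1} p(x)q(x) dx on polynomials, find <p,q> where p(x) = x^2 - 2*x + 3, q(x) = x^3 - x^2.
<p,q> = -16/5

Expand the product: p(x)·q(x) = x^5 - 3*x^4 + 5*x^3 - 3*x^2.
∫_{-1}^{1} of each monomial x^k gives [2/(k+1) if k even, 0 if k odd]. Integrating term-by-term (or equivalently evaluating the antiderivative F(x) = x^6/6 - 3*x^5/5 + 5*x^4/4 - x^3 at the endpoints):
  F(1) − F(−1) = -11/60 − (181/60) = -16/5.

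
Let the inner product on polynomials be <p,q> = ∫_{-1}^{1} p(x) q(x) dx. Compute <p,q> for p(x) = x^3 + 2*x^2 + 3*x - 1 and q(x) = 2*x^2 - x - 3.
<p,q> = -2/15

Expand the product: p(x)·q(x) = 2*x^5 + 3*x^4 + x^3 - 11*x^2 - 8*x + 3.
∫_{-1}^{1} of each monomial x^k gives [2/(k+1) if k even, 0 if k odd]. Integrating term-by-term (or equivalently evaluating the antiderivative F(x) = x^6/3 + 3*x^5/5 + x^4/4 - 11*x^3/3 - 4*x^2 + 3*x at the endpoints):
  F(1) − F(−1) = -209/60 − (-67/20) = -2/15.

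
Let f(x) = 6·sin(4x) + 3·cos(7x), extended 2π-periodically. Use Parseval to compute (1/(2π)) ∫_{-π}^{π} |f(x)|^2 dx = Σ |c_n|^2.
Σ |c_n|^2 = 45/2

Expand |f|^2 and use orthogonality of {sin(nx), cos(mx)} on [-π, π]:
  ∫_{-π}^{π} sin(nx)^2 dx = π, ∫ cos(mx)^2 dx = π, and cross terms integrate to 0.
So ∫_{-π}^{π} f(x)^2 dx = 6^2 · π + 3^2 · π = (36 + 9)π.
Divide by 2π: (36 + 9)/2 = 45/2.
By Parseval, this equals Σ |c_n|^2.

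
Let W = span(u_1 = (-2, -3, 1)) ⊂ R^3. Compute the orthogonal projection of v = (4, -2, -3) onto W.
proj_W(v) = (5/7, 15/14, -5/14)

Set up U = [u_1 | ... | u_1] ∈ R^(3×1). The projector onto W = col(U) is P = U (U^T U)^(-1) U^T.
Compute U^T U =
  [14],
and U^T v = (-5).
Solve U^T U · c = U^T v for the coefficients: c = (-5/14). The projection is proj_W(v) = U c.
Check: (v - proj_W(v)) · u_1 = 0  (should be 0).
Result: proj_W(v) = (5/7, 15/14, -5/14).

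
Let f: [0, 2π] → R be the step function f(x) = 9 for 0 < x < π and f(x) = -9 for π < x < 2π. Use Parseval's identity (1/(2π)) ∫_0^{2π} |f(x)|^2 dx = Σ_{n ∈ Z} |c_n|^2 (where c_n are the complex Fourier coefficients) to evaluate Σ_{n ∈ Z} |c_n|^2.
Σ |c_n|^2 = 81

Parseval equates the L^2 energy of f (normalised by 1/(2π)) with the ℓ^2 sum of its Fourier coefficients: (1/(2π)) ∫_0^{2π} |f|^2 = Σ |c_n|^2.
Compute the left side: (1/(2π)) [∫_0^π 9^2 dx + ∫_π^{2π} (-9)^2 dx] = (1/(2π)) · (81π + 81π) = (81 + 81)/2 = 81.
So Σ_{n ∈ Z} |c_n|^2 = 81.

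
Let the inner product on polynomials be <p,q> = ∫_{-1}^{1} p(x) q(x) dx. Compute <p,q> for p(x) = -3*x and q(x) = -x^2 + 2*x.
<p,q> = -4

Expand the product: p(x)·q(x) = 3*x^3 - 6*x^2.
∫_{-1}^{1} of each monomial x^k gives [2/(k+1) if k even, 0 if k odd]. Integrating term-by-term (or equivalently evaluating the antiderivative F(x) = 3*x^4/4 - 2*x^3 at the endpoints):
  F(1) − F(−1) = -5/4 − (11/4) = -4.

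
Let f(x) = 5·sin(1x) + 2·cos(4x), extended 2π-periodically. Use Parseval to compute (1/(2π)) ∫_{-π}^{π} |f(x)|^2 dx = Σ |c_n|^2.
Σ |c_n|^2 = 29/2

Expand |f|^2 and use orthogonality of {sin(nx), cos(mx)} on [-π, π]:
  ∫_{-π}^{π} sin(nx)^2 dx = π, ∫ cos(mx)^2 dx = π, and cross terms integrate to 0.
So ∫_{-π}^{π} f(x)^2 dx = 5^2 · π + 2^2 · π = (25 + 4)π.
Divide by 2π: (25 + 4)/2 = 29/2.
By Parseval, this equals Σ |c_n|^2.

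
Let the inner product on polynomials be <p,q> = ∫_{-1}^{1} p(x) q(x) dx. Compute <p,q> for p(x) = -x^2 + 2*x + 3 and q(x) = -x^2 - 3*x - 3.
<p,q> = -108/5

Expand the product: p(x)·q(x) = x^4 + x^3 - 6*x^2 - 15*x - 9.
∫_{-1}^{1} of each monomial x^k gives [2/(k+1) if k even, 0 if k odd]. Integrating term-by-term (or equivalently evaluating the antiderivative F(x) = x^5/5 + x^4/4 - 2*x^3 - 15*x^2/2 - 9*x at the endpoints):
  F(1) − F(−1) = -361/20 − (71/20) = -108/5.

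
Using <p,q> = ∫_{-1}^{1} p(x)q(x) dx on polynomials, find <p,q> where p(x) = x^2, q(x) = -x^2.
<p,q> = -2/5

Expand the product: p(x)·q(x) = -x^4.
∫_{-1}^{1} of each monomial x^k gives [2/(k+1) if k even, 0 if k odd]. Integrating term-by-term (or equivalently evaluating the antiderivative F(x) = -x^5/5 at the endpoints):
  F(1) − F(−1) = -1/5 − (1/5) = -2/5.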